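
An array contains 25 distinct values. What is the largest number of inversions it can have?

The maximum occurs when the array is in strictly decreasing order: every one of the C(25, 2) pairs is inverted.
C(25, 2) = 25·24/2 = 300

Inversions: 300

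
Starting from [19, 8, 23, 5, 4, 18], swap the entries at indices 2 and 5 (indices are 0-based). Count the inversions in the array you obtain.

9

Positions 2 and 5 hold 23 and 18; after swapping, the array is [19, 8, 18, 5, 4, 23].
Sweep left to right; for each value list the smaller values that follow it:
19 → 8, 18, 5, 4 → 4
8 → 5, 4 → 2
18 → 5, 4 → 2
5 → 4 → 1
4 → none → 0
23 → none → 0
Sum: 4 + 2 + 2 + 1 + 0 + 0 = 9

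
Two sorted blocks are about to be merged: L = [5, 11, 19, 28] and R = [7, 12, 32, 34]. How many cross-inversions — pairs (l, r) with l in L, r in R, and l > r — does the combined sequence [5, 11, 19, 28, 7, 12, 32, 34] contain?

There are 5 cross-inversions.

Count, for every r in R, how many entries of L exceed r:
r = 7: 11, 19, 28 → 3
r = 12: 19, 28 → 2
r = 32: none → 0
r = 34: none → 0
Cross-inversions: 3 + 2 + 0 + 0 = 5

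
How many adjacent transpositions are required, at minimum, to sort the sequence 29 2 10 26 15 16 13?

11

Minimum adjacent swaps = number of inversions (each swap of adjacent out-of-order elements removes one inversion and no swap can remove more).
Count inversions — for each element, later elements that are smaller:
29: 2, 10, 26, 15, 16, 13 → 6
2: none → 0
10: none → 0
26: 15, 16, 13 → 3
15: 13 → 1
16: 13 → 1
13: none → 0
Total inversions: 6 + 0 + 0 + 3 + 1 + 1 + 0 = 11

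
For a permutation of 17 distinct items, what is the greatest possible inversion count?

136

The maximum occurs when the array is in strictly decreasing order: every one of the C(17, 2) pairs is inverted.
C(17, 2) = 17·16/2 = 136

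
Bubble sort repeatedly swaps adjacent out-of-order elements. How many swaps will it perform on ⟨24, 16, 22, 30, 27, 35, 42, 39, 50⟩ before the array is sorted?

4 swaps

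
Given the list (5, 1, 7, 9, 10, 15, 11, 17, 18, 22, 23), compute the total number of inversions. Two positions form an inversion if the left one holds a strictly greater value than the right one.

Sweep left to right; for each value list the smaller values that follow it:
5 → 1 → 1
1 → none → 0
7 → none → 0
9 → none → 0
10 → none → 0
15 → 11 → 1
11 → none → 0
17 → none → 0
18 → none → 0
22 → none → 0
23 → none → 0
Sum: 1 + 0 + 0 + 0 + 0 + 1 + 0 + 0 + 0 + 0 + 0 = 2

Out-of-order pairs: 2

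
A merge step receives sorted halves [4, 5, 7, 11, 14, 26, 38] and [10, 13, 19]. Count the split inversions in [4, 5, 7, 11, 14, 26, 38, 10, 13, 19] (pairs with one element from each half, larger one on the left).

Count, for every r in R, how many entries of L exceed r:
r = 10: 11, 14, 26, 38 → 4
r = 13: 14, 26, 38 → 3
r = 19: 26, 38 → 2
Cross-inversions: 4 + 3 + 2 = 9

9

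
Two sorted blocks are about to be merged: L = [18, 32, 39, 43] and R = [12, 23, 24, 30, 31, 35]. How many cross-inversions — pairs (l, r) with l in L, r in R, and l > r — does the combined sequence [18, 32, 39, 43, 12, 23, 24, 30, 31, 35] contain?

Take each right-half value and tally the left-half values above it:
r = 12: 18, 32, 39, 43 → 4
r = 23: 32, 39, 43 → 3
r = 24: 32, 39, 43 → 3
r = 30: 32, 39, 43 → 3
r = 31: 32, 39, 43 → 3
r = 35: 39, 43 → 2
Cross-inversions: 4 + 3 + 3 + 3 + 3 + 2 = 18

18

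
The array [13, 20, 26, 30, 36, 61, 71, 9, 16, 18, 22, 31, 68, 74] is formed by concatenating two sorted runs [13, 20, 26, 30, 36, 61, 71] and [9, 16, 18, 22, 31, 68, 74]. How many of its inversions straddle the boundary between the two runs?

Take each right-half value and tally the left-half values above it:
r = 9: 13, 20, 26, 30, 36, 61, 71 → 7
r = 16: 20, 26, 30, 36, 61, 71 → 6
r = 18: 20, 26, 30, 36, 61, 71 → 6
r = 22: 26, 30, 36, 61, 71 → 5
r = 31: 36, 61, 71 → 3
r = 68: 71 → 1
r = 74: none → 0
Cross-inversions: 7 + 6 + 6 + 5 + 3 + 1 + 0 = 28

28 cross-inversions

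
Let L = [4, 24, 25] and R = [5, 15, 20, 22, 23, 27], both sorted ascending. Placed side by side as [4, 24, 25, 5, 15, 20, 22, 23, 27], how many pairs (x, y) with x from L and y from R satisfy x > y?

Take each right-half value and tally the left-half values above it:
r = 5: 24, 25 → 2
r = 15: 24, 25 → 2
r = 20: 24, 25 → 2
r = 22: 24, 25 → 2
r = 23: 24, 25 → 2
r = 27: none → 0
Cross-inversions: 2 + 2 + 2 + 2 + 2 + 0 = 10

10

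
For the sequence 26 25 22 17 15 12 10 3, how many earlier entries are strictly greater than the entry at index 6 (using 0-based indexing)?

The element at index 6 is 10.
Elements before it: 26, 25, 22, 17, 15, 12
Those larger than 10: 26, 25, 22, 17, 15, 12

6 such elements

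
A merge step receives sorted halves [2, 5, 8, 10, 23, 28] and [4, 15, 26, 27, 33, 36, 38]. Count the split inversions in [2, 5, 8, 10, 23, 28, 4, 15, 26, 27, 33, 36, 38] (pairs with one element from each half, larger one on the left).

9

Take each right-half value and tally the left-half values above it:
r = 4: 5, 8, 10, 23, 28 → 5
r = 15: 23, 28 → 2
r = 26: 28 → 1
r = 27: 28 → 1
r = 33: none → 0
r = 36: none → 0
r = 38: none → 0
Cross-inversions: 5 + 2 + 1 + 1 + 0 + 0 + 0 = 9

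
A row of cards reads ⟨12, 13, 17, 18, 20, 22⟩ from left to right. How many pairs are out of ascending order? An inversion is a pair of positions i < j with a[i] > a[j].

Listing every pair i<j with a[i]>a[j] (using 0-based positions):
(none)
That's 0 pairs.

0 out-of-order pairs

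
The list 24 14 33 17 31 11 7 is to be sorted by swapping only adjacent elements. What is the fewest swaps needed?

The minimum number of adjacent swaps to sort an array equals its inversion count, since every such swap removes exactly one inversion.
Count inversions — for each element, later elements that are smaller:
24: 14, 17, 11, 7 → 4
14: 11, 7 → 2
33: 17, 31, 11, 7 → 4
17: 11, 7 → 2
31: 11, 7 → 2
11: 7 → 1
7: none → 0
Total inversions: 4 + 2 + 4 + 2 + 2 + 1 + 0 = 15

15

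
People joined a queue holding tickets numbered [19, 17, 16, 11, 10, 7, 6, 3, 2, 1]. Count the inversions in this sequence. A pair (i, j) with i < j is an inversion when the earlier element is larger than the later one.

Count, for each position, how many later elements it exceeds:
19: 9
17: 8
16: 7
11: 6
10: 5
7: 4
6: 3
3: 2
2: 1
1: 0
Sum: 9 + 8 + 7 + 6 + 5 + 4 + 3 + 2 + 1 + 0 = 45

45 out-of-order pairs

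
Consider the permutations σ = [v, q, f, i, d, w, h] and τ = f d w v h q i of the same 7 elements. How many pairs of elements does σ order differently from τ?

Assign each item its position (1..7) in the first ordering, then rewrite the second ordering as that position sequence:
positions: v→1, q→2, f→3, i→4, d→5, w→6, h→7
second ordering as positions: [3, 5, 6, 1, 7, 2, 4]
Discordant pairs = inversions in this position sequence.
3: 1, 2 → 2
5: 1, 2, 4 → 3
6: 1, 2, 4 → 3
1: 0
7: 2, 4 → 2
2: 0
4: 0
Total: 2 + 3 + 3 + 0 + 2 + 0 + 0 = 10

There are 10 discordant pairs.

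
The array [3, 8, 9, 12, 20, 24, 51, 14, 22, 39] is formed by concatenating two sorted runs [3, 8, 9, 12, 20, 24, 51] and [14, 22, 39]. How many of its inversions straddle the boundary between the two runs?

6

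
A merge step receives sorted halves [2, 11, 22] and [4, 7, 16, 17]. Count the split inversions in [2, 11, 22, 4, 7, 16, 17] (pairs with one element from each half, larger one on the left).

There are 6 cross-inversions.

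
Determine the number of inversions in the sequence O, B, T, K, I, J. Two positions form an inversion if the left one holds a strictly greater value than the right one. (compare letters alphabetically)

There are 9 inversions.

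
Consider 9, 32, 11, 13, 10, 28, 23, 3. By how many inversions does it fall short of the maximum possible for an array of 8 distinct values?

Maximum inversions for 8 distinct elements is C(8, 2) = 8·7/2 = 28.
Current inversions — for each element, count later smaller elements:
9: 1
32: 6
11: 2
13: 2
10: 1
28: 2
23: 1
3: 0
Current total: 1 + 6 + 2 + 2 + 1 + 2 + 1 + 0 = 15
Shortfall: 28 − 15 = 13

13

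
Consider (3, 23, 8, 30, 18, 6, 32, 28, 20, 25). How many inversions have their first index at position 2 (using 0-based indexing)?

1 such element

The element at index 2 is 8.
Elements after it: 30, 18, 6, 32, 28, 20, 25
Those smaller than 8: 6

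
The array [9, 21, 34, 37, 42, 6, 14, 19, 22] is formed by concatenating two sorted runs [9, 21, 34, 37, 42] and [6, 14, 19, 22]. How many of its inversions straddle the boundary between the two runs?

16 split inversions

For each element r of the right run, count left-run elements greater than r:
r = 6: 9, 21, 34, 37, 42 → 5
r = 14: 21, 34, 37, 42 → 4
r = 19: 21, 34, 37, 42 → 4
r = 22: 34, 37, 42 → 3
Cross-inversions: 5 + 4 + 4 + 3 = 16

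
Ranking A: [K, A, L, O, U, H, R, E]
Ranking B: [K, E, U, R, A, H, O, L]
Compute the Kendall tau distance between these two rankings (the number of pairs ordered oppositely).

Assign each item its position (1..8) in the first ordering, then rewrite the second ordering as that position sequence:
positions: K→1, A→2, L→3, O→4, U→5, H→6, R→7, E→8
second ordering as positions: [1, 8, 5, 7, 2, 6, 4, 3]
Discordant pairs = inversions in this position sequence.
1: 0
8: 5, 7, 2, 6, 4, 3 → 6
5: 2, 4, 3 → 3
7: 2, 6, 4, 3 → 4
2: 0
6: 4, 3 → 2
4: 3 → 1
3: 0
Total: 0 + 6 + 3 + 4 + 0 + 2 + 1 + 0 = 16

16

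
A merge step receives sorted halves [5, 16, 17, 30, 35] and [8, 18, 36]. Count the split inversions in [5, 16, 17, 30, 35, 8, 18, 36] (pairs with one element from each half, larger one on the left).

For each element r of the right run, count left-run elements greater than r:
r = 8: 16, 17, 30, 35 → 4
r = 18: 30, 35 → 2
r = 36: none → 0
Cross-inversions: 4 + 2 + 0 = 6

6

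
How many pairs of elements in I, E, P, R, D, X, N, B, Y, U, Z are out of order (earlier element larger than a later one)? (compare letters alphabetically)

For each element, count later entries that are smaller:
I → E, D, B → 3
E → D, B → 2
P → D, N, B → 3
R → D, N, B → 3
D → B → 1
X → N, B, U → 3
N → B → 1
B → none → 0
Y → U → 1
U → none → 0
Z → none → 0
Sum: 3 + 2 + 3 + 3 + 1 + 3 + 1 + 0 + 1 + 0 + 0 = 17

There are 17 inversions.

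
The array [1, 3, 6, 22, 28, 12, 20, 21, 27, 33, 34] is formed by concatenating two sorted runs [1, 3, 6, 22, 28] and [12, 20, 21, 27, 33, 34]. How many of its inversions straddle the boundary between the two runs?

Take each right-half value and tally the left-half values above it:
r = 12: 22, 28 → 2
r = 20: 22, 28 → 2
r = 21: 22, 28 → 2
r = 27: 28 → 1
r = 33: none → 0
r = 34: none → 0
Cross-inversions: 2 + 2 + 2 + 1 + 0 + 0 = 7

7 cross-inversions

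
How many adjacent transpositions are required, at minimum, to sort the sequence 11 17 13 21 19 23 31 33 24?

Minimum adjacent swaps = number of inversions (each swap of adjacent out-of-order elements removes one inversion and no swap can remove more).
Count inversions — for each element, later elements that are smaller:
11: none → 0
17: 13 → 1
13: none → 0
21: 19 → 1
19: none → 0
23: none → 0
31: 24 → 1
33: 24 → 1
24: none → 0
Total inversions: 0 + 1 + 0 + 1 + 0 + 0 + 1 + 1 + 0 = 4

Adjacent swaps: 4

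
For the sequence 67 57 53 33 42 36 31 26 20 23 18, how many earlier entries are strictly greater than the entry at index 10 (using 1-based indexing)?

The element at index 10 is 23.
Elements before it: 67, 57, 53, 33, 42, 36, 31, 26, 20
Those larger than 23: 67, 57, 53, 33, 42, 36, 31, 26

8 such elements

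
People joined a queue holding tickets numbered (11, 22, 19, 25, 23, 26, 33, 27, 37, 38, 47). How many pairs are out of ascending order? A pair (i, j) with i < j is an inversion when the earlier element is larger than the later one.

3 inversions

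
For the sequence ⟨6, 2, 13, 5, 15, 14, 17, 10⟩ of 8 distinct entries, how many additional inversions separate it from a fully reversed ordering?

Maximum inversions for 8 distinct elements is C(8, 2) = 8·7/2 = 28.
Current inversions — for each element, count later smaller elements:
6: 2
2: 0
13: 2
5: 0
15: 2
14: 1
17: 1
10: 0
Current total: 2 + 0 + 2 + 0 + 2 + 1 + 1 + 0 = 8
Shortfall: 28 − 8 = 20

20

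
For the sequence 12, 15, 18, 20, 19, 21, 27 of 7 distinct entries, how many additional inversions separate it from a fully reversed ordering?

20 inversions short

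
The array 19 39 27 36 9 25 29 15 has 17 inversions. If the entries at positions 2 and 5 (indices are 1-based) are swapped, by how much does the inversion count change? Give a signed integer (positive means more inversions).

-5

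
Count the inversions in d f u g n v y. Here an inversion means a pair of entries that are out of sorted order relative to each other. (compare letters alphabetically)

2 inversions

Inversion pairs (indices are 1-based):
(3,4): u > g
(3,5): u > n
That's 2 pairs.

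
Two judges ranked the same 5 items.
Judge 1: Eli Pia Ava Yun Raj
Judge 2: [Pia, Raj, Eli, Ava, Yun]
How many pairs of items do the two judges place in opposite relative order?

There are 4 discordant pairs.

Assign each item its position (1..5) in the first ordering, then rewrite the second ordering as that position sequence:
positions: Eli→1, Pia→2, Ava→3, Yun→4, Raj→5
second ordering as positions: [2, 5, 1, 3, 4]
Discordant pairs = inversions in this position sequence.
2: 1 → 1
5: 1, 3, 4 → 3
1: 0
3: 0
4: 0
Total: 1 + 3 + 0 + 0 + 0 = 4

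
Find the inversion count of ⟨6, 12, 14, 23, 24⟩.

There are 0 out-of-order pairs.

Out-of-order index pairs (0-indexed):
(none)
That's 0 pairs.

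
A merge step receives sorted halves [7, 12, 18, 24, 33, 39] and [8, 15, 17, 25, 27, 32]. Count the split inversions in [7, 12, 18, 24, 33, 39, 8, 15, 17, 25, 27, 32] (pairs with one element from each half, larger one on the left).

There are 19 split inversions.

Count, for every r in R, how many entries of L exceed r:
r = 8: 12, 18, 24, 33, 39 → 5
r = 15: 18, 24, 33, 39 → 4
r = 17: 18, 24, 33, 39 → 4
r = 25: 33, 39 → 2
r = 27: 33, 39 → 2
r = 32: 33, 39 → 2
Cross-inversions: 5 + 4 + 4 + 2 + 2 + 2 = 19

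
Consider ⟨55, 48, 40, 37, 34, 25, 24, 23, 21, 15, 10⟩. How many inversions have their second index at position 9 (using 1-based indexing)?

The element at index 9 is 21.
Elements before it: 55, 48, 40, 37, 34, 25, 24, 23
Those larger than 21: 55, 48, 40, 37, 34, 25, 24, 23

8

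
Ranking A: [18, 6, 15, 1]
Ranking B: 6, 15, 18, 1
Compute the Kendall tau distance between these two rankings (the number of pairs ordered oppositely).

2

Assign each item its position (1..4) in the first ordering, then rewrite the second ordering as that position sequence:
positions: 18→1, 6→2, 15→3, 1→4
second ordering as positions: [2, 3, 1, 4]
Discordant pairs = inversions in this position sequence.
2: 1 → 1
3: 1 → 1
1: 0
4: 0
Total: 1 + 1 + 0 + 0 = 2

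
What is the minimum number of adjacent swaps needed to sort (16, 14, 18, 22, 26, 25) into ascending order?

Minimum adjacent swaps = number of inversions (each swap of adjacent out-of-order elements removes one inversion and no swap can remove more).
Count inversions — for each element, later elements that are smaller:
16: 14 → 1
14: none → 0
18: none → 0
22: none → 0
26: 25 → 1
25: none → 0
Total inversions: 1 + 0 + 0 + 0 + 1 + 0 = 2

2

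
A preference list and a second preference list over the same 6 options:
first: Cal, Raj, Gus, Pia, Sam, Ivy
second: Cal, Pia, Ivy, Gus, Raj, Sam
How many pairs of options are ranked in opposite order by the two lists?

Assign each item its position (1..6) in the first ordering, then rewrite the second ordering as that position sequence:
positions: Cal→1, Raj→2, Gus→3, Pia→4, Sam→5, Ivy→6
second ordering as positions: [1, 4, 6, 3, 2, 5]
Discordant pairs = inversions in this position sequence.
1: 0
4: 3, 2 → 2
6: 3, 2, 5 → 3
3: 2 → 1
2: 0
5: 0
Total: 0 + 2 + 3 + 1 + 0 + 0 = 6

6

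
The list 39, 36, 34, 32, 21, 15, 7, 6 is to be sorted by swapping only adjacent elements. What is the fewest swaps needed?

There are 28 swaps.

Minimum adjacent swaps = number of inversions (each swap of adjacent out-of-order elements removes one inversion and no swap can remove more).
Count inversions — for each element, later elements that are smaller:
39: 36, 34, 32, 21, 15, 7, 6 → 7
36: 34, 32, 21, 15, 7, 6 → 6
34: 32, 21, 15, 7, 6 → 5
32: 21, 15, 7, 6 → 4
21: 15, 7, 6 → 3
15: 7, 6 → 2
7: 6 → 1
6: none → 0
Total inversions: 7 + 6 + 5 + 4 + 3 + 2 + 1 + 0 = 28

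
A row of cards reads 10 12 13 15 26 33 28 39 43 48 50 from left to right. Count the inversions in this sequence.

Element-by-element contributions:
10 → none → 0
12 → none → 0
13 → none → 0
15 → none → 0
26 → none → 0
33 → 28 → 1
28 → none → 0
39 → none → 0
43 → none → 0
48 → none → 0
50 → none → 0
Sum: 0 + 0 + 0 + 0 + 0 + 1 + 0 + 0 + 0 + 0 + 0 = 1

1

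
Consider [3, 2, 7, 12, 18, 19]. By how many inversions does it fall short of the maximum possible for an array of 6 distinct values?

Maximum inversions for 6 distinct elements is C(6, 2) = 6·5/2 = 15.
Current inversions — for each element, count later smaller elements:
3: 1
2: 0
7: 0
12: 0
18: 0
19: 0
Current total: 1 + 0 + 0 + 0 + 0 + 0 = 1
Shortfall: 15 − 1 = 14

14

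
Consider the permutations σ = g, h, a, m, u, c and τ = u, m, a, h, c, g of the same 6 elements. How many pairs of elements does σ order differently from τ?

11

Assign each item its position (1..6) in the first ordering, then rewrite the second ordering as that position sequence:
positions: g→1, h→2, a→3, m→4, u→5, c→6
second ordering as positions: [5, 4, 3, 2, 6, 1]
Discordant pairs = inversions in this position sequence.
5: 4, 3, 2, 1 → 4
4: 3, 2, 1 → 3
3: 2, 1 → 2
2: 1 → 1
6: 1 → 1
1: 0
Total: 4 + 3 + 2 + 1 + 1 + 0 = 11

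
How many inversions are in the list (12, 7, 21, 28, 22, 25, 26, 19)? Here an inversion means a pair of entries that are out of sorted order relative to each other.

Inversions: 9

Element-by-element contributions:
12 → 7 → 1
7 → none → 0
21 → 19 → 1
28 → 22, 25, 26, 19 → 4
22 → 19 → 1
25 → 19 → 1
26 → 19 → 1
19 → none → 0
Sum: 1 + 0 + 1 + 4 + 1 + 1 + 1 + 0 = 9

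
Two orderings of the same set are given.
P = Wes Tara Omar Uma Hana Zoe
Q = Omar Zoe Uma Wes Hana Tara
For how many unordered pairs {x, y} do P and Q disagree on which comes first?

9 disagreeing pairs

Assign each item its position (1..6) in the first ordering, then rewrite the second ordering as that position sequence:
positions: Wes→1, Tara→2, Omar→3, Uma→4, Hana→5, Zoe→6
second ordering as positions: [3, 6, 4, 1, 5, 2]
Discordant pairs = inversions in this position sequence.
3: 1, 2 → 2
6: 4, 1, 5, 2 → 4
4: 1, 2 → 2
1: 0
5: 2 → 1
2: 0
Total: 2 + 4 + 2 + 0 + 1 + 0 = 9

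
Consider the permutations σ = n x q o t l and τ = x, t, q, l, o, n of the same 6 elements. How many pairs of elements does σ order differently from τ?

Assign each item its position (1..6) in the first ordering, then rewrite the second ordering as that position sequence:
positions: n→1, x→2, q→3, o→4, t→5, l→6
second ordering as positions: [2, 5, 3, 6, 4, 1]
Discordant pairs = inversions in this position sequence.
2: 1 → 1
5: 3, 4, 1 → 3
3: 1 → 1
6: 4, 1 → 2
4: 1 → 1
1: 0
Total: 1 + 3 + 1 + 2 + 1 + 0 = 8

8 discordant pairs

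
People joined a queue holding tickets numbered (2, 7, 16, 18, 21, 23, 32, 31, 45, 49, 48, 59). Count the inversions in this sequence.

For each element, count later entries that are smaller:
2: 0
7: 0
16: 0
18: 0
21: 0
23: 0
32: 1
31: 0
45: 0
49: 1
48: 0
59: 0
Sum: 0 + 0 + 0 + 0 + 0 + 0 + 1 + 0 + 0 + 1 + 0 + 0 = 2

Inversions: 2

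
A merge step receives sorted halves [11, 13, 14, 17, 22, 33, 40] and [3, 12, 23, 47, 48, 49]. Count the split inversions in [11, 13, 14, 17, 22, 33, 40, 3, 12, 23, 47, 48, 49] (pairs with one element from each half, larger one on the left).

There are 15 split inversions.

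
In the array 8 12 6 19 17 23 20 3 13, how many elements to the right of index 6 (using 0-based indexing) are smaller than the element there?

2

The element at index 6 is 20.
Elements after it: 3, 13
Those smaller than 20: 3, 13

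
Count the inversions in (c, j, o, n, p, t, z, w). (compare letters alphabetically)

Out-of-order pairs: 2

Element-by-element contributions:
c: 0
j: 0
o: 1
n: 0
p: 0
t: 0
z: 1
w: 0
Sum: 0 + 0 + 1 + 0 + 0 + 0 + 1 + 0 = 2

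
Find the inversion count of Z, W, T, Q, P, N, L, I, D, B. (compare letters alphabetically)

Count, for each position, how many later elements it exceeds:
Z → W, T, Q, P, N, L, I, D, B → 9
W → T, Q, P, N, L, I, D, B → 8
T → Q, P, N, L, I, D, B → 7
Q → P, N, L, I, D, B → 6
P → N, L, I, D, B → 5
N → L, I, D, B → 4
L → I, D, B → 3
I → D, B → 2
D → B → 1
B → none → 0
Sum: 9 + 8 + 7 + 6 + 5 + 4 + 3 + 2 + 1 + 0 = 45

Out-of-order pairs: 45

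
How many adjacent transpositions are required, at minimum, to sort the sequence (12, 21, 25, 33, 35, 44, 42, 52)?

Minimum adjacent swaps = number of inversions (each swap of adjacent out-of-order elements removes one inversion and no swap can remove more).
Count inversions — for each element, later elements that are smaller:
12: none → 0
21: none → 0
25: none → 0
33: none → 0
35: none → 0
44: 42 → 1
42: none → 0
52: none → 0
Total inversions: 0 + 0 + 0 + 0 + 0 + 1 + 0 + 0 = 1

1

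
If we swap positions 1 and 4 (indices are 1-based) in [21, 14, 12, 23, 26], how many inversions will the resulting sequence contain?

Positions 1 and 4 hold 21 and 23; after swapping, the array is [23, 14, 12, 21, 26].
Element-by-element contributions:
23 → 14, 12, 21 → 3
14 → 12 → 1
12 → none → 0
21 → none → 0
26 → none → 0
Sum: 3 + 1 + 0 + 0 + 0 = 4

4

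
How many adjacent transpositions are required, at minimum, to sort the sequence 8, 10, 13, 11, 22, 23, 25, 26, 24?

Swaps: 3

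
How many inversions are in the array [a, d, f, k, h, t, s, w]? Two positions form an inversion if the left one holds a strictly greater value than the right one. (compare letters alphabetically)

Element-by-element contributions:
a → none → 0
d → none → 0
f → none → 0
k → h → 1
h → none → 0
t → s → 1
s → none → 0
w → none → 0
Sum: 0 + 0 + 0 + 1 + 0 + 1 + 0 + 0 = 2

2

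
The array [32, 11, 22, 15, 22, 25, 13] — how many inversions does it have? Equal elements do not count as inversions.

Inversion pairs (indices are 0-based):
(0,1): 32 > 11
(0,2): 32 > 22
(0,3): 32 > 15
(0,4): 32 > 22
(0,5): 32 > 25
(0,6): 32 > 13
(2,3): 22 > 15
(2,6): 22 > 13
(3,6): 15 > 13
(4,6): 22 > 13
(5,6): 25 > 13
That's 11 pairs.

11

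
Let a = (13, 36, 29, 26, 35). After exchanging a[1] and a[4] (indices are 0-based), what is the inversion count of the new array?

3

Positions 1 and 4 hold 36 and 35; after swapping, the array is [13, 35, 29, 26, 36].
Element-by-element contributions:
13 → none → 0
35 → 29, 26 → 2
29 → 26 → 1
26 → none → 0
36 → none → 0
Sum: 0 + 2 + 1 + 0 + 0 = 3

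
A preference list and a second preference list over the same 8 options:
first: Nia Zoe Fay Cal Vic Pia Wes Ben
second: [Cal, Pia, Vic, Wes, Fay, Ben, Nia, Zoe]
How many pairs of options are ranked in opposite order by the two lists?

Assign each item its position (1..8) in the first ordering, then rewrite the second ordering as that position sequence:
positions: Nia→1, Zoe→2, Fay→3, Cal→4, Vic→5, Pia→6, Wes→7, Ben→8
second ordering as positions: [4, 6, 5, 7, 3, 8, 1, 2]
Discordant pairs = inversions in this position sequence.
4: 3, 1, 2 → 3
6: 5, 3, 1, 2 → 4
5: 3, 1, 2 → 3
7: 3, 1, 2 → 3
3: 1, 2 → 2
8: 1, 2 → 2
1: 0
2: 0
Total: 3 + 4 + 3 + 3 + 2 + 2 + 0 + 0 = 17

17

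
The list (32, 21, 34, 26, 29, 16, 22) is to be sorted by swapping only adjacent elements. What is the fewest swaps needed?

The minimum number of adjacent swaps to sort an array equals its inversion count, since every such swap removes exactly one inversion.
Count inversions — for each element, later elements that are smaller:
32: 21, 26, 29, 16, 22 → 5
21: 16 → 1
34: 26, 29, 16, 22 → 4
26: 16, 22 → 2
29: 16, 22 → 2
16: none → 0
22: none → 0
Total inversions: 5 + 1 + 4 + 2 + 2 + 0 + 0 = 14

14 adjacent swaps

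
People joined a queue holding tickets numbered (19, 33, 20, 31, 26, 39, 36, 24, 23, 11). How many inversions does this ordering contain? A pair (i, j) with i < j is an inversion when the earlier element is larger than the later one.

Count, for each position, how many later elements it exceeds:
19 → 11 → 1
33 → 20, 31, 26, 24, 23, 11 → 6
20 → 11 → 1
31 → 26, 24, 23, 11 → 4
26 → 24, 23, 11 → 3
39 → 36, 24, 23, 11 → 4
36 → 24, 23, 11 → 3
24 → 23, 11 → 2
23 → 11 → 1
11 → none → 0
Sum: 1 + 6 + 1 + 4 + 3 + 4 + 3 + 2 + 1 + 0 = 25

Out-of-order pairs: 25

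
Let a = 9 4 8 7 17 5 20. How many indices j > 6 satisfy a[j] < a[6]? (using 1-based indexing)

The element at index 6 is 5.
Elements after it: 20
None of them are smaller than 5.

0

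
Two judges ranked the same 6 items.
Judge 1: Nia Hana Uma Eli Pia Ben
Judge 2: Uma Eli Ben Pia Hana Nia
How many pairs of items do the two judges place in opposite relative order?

Assign each item its position (1..6) in the first ordering, then rewrite the second ordering as that position sequence:
positions: Nia→1, Hana→2, Uma→3, Eli→4, Pia→5, Ben→6
second ordering as positions: [3, 4, 6, 5, 2, 1]
Discordant pairs = inversions in this position sequence.
3: 2, 1 → 2
4: 2, 1 → 2
6: 5, 2, 1 → 3
5: 2, 1 → 2
2: 1 → 1
1: 0
Total: 2 + 2 + 3 + 2 + 1 + 0 = 10

10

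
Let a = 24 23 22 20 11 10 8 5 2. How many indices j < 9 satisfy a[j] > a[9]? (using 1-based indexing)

The element at index 9 is 2.
Elements before it: 24, 23, 22, 20, 11, 10, 8, 5
Those larger than 2: 24, 23, 22, 20, 11, 10, 8, 5

8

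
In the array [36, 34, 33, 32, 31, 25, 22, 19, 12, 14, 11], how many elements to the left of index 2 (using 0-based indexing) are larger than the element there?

2

The element at index 2 is 33.
Elements before it: 36, 34
Those larger than 33: 36, 34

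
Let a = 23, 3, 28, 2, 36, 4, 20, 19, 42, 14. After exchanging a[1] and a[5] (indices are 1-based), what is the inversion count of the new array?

23

Positions 1 and 5 hold 23 and 36; after swapping, the array is [36, 3, 28, 2, 23, 4, 20, 19, 42, 14].
Count, for each position, how many later elements it exceeds:
36 → 3, 28, 2, 23, 4, 20, 19, 14 → 8
3 → 2 → 1
28 → 2, 23, 4, 20, 19, 14 → 6
2 → none → 0
23 → 4, 20, 19, 14 → 4
4 → none → 0
20 → 19, 14 → 2
19 → 14 → 1
42 → 14 → 1
14 → none → 0
Sum: 8 + 1 + 6 + 0 + 4 + 0 + 2 + 1 + 1 + 0 = 23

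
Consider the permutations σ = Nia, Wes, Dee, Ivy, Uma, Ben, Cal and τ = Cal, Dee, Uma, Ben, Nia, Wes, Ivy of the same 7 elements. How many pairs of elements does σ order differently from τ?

Assign each item its position (1..7) in the first ordering, then rewrite the second ordering as that position sequence:
positions: Nia→1, Wes→2, Dee→3, Ivy→4, Uma→5, Ben→6, Cal→7
second ordering as positions: [7, 3, 5, 6, 1, 2, 4]
Discordant pairs = inversions in this position sequence.
7: 3, 5, 6, 1, 2, 4 → 6
3: 1, 2 → 2
5: 1, 2, 4 → 3
6: 1, 2, 4 → 3
1: 0
2: 0
4: 0
Total: 6 + 2 + 3 + 3 + 0 + 0 + 0 = 14

14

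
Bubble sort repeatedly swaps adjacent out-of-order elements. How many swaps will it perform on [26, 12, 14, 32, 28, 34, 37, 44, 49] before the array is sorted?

3 adjacent swaps

Minimum adjacent swaps = number of inversions (each swap of adjacent out-of-order elements removes one inversion and no swap can remove more).
Count inversions — for each element, later elements that are smaller:
26: 12, 14 → 2
12: none → 0
14: none → 0
32: 28 → 1
28: none → 0
34: none → 0
37: none → 0
44: none → 0
49: none → 0
Total inversions: 2 + 0 + 0 + 1 + 0 + 0 + 0 + 0 + 0 = 3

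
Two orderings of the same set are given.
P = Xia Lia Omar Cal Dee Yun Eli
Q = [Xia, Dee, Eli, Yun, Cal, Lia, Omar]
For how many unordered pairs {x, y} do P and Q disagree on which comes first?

12 disagreeing pairs

Assign each item its position (1..7) in the first ordering, then rewrite the second ordering as that position sequence:
positions: Xia→1, Lia→2, Omar→3, Cal→4, Dee→5, Yun→6, Eli→7
second ordering as positions: [1, 5, 7, 6, 4, 2, 3]
Discordant pairs = inversions in this position sequence.
1: 0
5: 4, 2, 3 → 3
7: 6, 4, 2, 3 → 4
6: 4, 2, 3 → 3
4: 2, 3 → 2
2: 0
3: 0
Total: 0 + 3 + 4 + 3 + 2 + 0 + 0 = 12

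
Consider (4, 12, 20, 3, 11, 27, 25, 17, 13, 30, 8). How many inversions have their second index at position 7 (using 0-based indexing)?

3 such elements

The element at index 7 is 17.
Elements before it: 4, 12, 20, 3, 11, 27, 25
Those larger than 17: 20, 27, 25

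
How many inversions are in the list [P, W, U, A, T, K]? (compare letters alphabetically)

There are 10 inversions.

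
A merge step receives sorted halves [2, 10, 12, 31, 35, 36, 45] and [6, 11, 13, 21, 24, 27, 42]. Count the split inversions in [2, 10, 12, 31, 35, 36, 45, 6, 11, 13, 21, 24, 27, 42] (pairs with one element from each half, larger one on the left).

Cross-inversions: 28

Count, for every r in R, how many entries of L exceed r:
r = 6: 10, 12, 31, 35, 36, 45 → 6
r = 11: 12, 31, 35, 36, 45 → 5
r = 13: 31, 35, 36, 45 → 4
r = 21: 31, 35, 36, 45 → 4
r = 24: 31, 35, 36, 45 → 4
r = 27: 31, 35, 36, 45 → 4
r = 42: 45 → 1
Cross-inversions: 6 + 5 + 4 + 4 + 4 + 4 + 1 = 28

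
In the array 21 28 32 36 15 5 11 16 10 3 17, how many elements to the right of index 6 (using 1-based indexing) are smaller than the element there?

1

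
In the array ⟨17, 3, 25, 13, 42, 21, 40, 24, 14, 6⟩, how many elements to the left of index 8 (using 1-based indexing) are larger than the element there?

The element at index 8 is 24.
Elements before it: 17, 3, 25, 13, 42, 21, 40
Those larger than 24: 25, 42, 40

3 such elements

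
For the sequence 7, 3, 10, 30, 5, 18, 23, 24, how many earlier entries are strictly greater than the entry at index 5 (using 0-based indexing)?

1

The element at index 5 is 18.
Elements before it: 7, 3, 10, 30, 5
Those larger than 18: 30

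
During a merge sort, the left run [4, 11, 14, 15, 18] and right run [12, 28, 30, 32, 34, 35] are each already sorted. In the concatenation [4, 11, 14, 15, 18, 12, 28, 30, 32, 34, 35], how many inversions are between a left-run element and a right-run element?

For each element r of the right run, count left-run elements greater than r:
r = 12: 14, 15, 18 → 3
r = 28: none → 0
r = 30: none → 0
r = 32: none → 0
r = 34: none → 0
r = 35: none → 0
Cross-inversions: 3 + 0 + 0 + 0 + 0 + 0 = 3

3 cross-inversions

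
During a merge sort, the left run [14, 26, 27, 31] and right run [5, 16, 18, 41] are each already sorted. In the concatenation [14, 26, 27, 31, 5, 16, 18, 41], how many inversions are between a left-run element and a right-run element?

There are 10 split inversions.

Take each right-half value and tally the left-half values above it:
r = 5: 14, 26, 27, 31 → 4
r = 16: 26, 27, 31 → 3
r = 18: 26, 27, 31 → 3
r = 41: none → 0
Cross-inversions: 4 + 3 + 3 + 0 = 10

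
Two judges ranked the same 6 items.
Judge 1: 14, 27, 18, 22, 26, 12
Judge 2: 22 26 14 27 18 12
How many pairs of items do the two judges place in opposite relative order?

Discordant pairs: 6

Assign each item its position (1..6) in the first ordering, then rewrite the second ordering as that position sequence:
positions: 14→1, 27→2, 18→3, 22→4, 26→5, 12→6
second ordering as positions: [4, 5, 1, 2, 3, 6]
Discordant pairs = inversions in this position sequence.
4: 1, 2, 3 → 3
5: 1, 2, 3 → 3
1: 0
2: 0
3: 0
6: 0
Total: 3 + 3 + 0 + 0 + 0 + 0 = 6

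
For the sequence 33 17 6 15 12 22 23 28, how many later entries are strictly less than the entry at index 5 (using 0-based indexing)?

0

The element at index 5 is 22.
Elements after it: 23, 28
None of them are smaller than 22.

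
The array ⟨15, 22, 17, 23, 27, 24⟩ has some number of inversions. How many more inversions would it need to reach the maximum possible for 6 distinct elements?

Maximum inversions for 6 distinct elements is C(6, 2) = 6·5/2 = 15.
Current inversions — for each element, count later smaller elements:
15: 0
22: 1
17: 0
23: 0
27: 1
24: 0
Current total: 0 + 1 + 0 + 0 + 1 + 0 = 2
Shortfall: 15 − 2 = 13

13 inversions short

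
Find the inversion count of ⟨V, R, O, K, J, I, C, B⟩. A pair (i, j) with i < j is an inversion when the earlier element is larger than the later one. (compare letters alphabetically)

28

Element-by-element contributions:
V: 7
R: 6
O: 5
K: 4
J: 3
I: 2
C: 1
B: 0
Sum: 7 + 6 + 5 + 4 + 3 + 2 + 1 + 0 = 28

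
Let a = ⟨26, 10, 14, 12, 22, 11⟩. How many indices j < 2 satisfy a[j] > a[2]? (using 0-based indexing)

1

The element at index 2 is 14.
Elements before it: 26, 10
Those larger than 14: 26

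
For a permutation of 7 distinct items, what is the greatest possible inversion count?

The maximum occurs when the array is in strictly decreasing order: every one of the C(7, 2) pairs is inverted.
C(7, 2) = 7·6/2 = 21

21 inversions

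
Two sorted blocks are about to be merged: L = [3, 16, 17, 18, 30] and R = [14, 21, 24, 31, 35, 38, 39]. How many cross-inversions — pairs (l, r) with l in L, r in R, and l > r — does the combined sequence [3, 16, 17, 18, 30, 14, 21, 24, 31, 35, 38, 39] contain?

There are 6 cross-inversions.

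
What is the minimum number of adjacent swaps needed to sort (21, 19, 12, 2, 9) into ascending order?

Each adjacent swap fixes exactly one inversion, so the minimum swap count equals the number of inversions.
Count inversions — for each element, later elements that are smaller:
21: 19, 12, 2, 9 → 4
19: 12, 2, 9 → 3
12: 2, 9 → 2
2: none → 0
9: none → 0
Total inversions: 4 + 3 + 2 + 0 + 0 = 9

Swaps: 9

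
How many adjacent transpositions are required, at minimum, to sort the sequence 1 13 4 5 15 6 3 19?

The minimum number of adjacent swaps to sort an array equals its inversion count, since every such swap removes exactly one inversion.
Count inversions — for each element, later elements that are smaller:
1: none → 0
13: 4, 5, 6, 3 → 4
4: 3 → 1
5: 3 → 1
15: 6, 3 → 2
6: 3 → 1
3: none → 0
19: none → 0
Total inversions: 0 + 4 + 1 + 1 + 2 + 1 + 0 + 0 = 9

9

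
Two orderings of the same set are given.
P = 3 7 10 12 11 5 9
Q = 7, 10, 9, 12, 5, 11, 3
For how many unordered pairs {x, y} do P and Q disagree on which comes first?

10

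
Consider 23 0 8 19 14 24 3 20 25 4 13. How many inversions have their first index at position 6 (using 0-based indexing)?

The element at index 6 is 3.
Elements after it: 20, 25, 4, 13
None of them are smaller than 3.

0 such elements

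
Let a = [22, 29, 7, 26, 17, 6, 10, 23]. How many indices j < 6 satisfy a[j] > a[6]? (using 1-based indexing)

The element at index 6 is 6.
Elements before it: 22, 29, 7, 26, 17
Those larger than 6: 22, 29, 7, 26, 17

5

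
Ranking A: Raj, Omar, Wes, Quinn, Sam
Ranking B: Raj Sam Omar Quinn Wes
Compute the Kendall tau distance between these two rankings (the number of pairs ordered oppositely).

4

Assign each item its position (1..5) in the first ordering, then rewrite the second ordering as that position sequence:
positions: Raj→1, Omar→2, Wes→3, Quinn→4, Sam→5
second ordering as positions: [1, 5, 2, 4, 3]
Discordant pairs = inversions in this position sequence.
1: 0
5: 2, 4, 3 → 3
2: 0
4: 3 → 1
3: 0
Total: 0 + 3 + 0 + 1 + 0 = 4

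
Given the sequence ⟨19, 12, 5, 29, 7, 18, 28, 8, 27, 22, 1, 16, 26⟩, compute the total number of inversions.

Inversions: 38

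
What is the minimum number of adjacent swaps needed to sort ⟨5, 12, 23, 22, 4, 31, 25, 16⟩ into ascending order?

10

The minimum number of adjacent swaps to sort an array equals its inversion count, since every such swap removes exactly one inversion.
Count inversions — for each element, later elements that are smaller:
5: 4 → 1
12: 4 → 1
23: 22, 4, 16 → 3
22: 4, 16 → 2
4: none → 0
31: 25, 16 → 2
25: 16 → 1
16: none → 0
Total inversions: 1 + 1 + 3 + 2 + 0 + 2 + 1 + 0 = 10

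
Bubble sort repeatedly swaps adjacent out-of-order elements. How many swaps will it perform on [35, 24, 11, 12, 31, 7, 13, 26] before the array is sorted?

The minimum number of adjacent swaps to sort an array equals its inversion count, since every such swap removes exactly one inversion.
Count inversions — for each element, later elements that are smaller:
35: 24, 11, 12, 31, 7, 13, 26 → 7
24: 11, 12, 7, 13 → 4
11: 7 → 1
12: 7 → 1
31: 7, 13, 26 → 3
7: none → 0
13: none → 0
26: none → 0
Total inversions: 7 + 4 + 1 + 1 + 3 + 0 + 0 + 0 = 16

Swaps: 16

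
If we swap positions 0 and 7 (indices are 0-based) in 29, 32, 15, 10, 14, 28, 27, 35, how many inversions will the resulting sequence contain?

16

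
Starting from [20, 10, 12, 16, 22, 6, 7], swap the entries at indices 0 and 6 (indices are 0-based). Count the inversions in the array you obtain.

Positions 0 and 6 hold 20 and 7; after swapping, the array is [7, 10, 12, 16, 22, 6, 20].
For each element, count later entries that are smaller:
7 → 6 → 1
10 → 6 → 1
12 → 6 → 1
16 → 6 → 1
22 → 6, 20 → 2
6 → none → 0
20 → none → 0
Sum: 1 + 1 + 1 + 1 + 2 + 0 + 0 = 6

6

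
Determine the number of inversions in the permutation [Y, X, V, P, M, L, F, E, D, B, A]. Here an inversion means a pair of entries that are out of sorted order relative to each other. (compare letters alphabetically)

55

Count, for each position, how many later elements it exceeds:
Y: 10
X: 9
V: 8
P: 7
M: 6
L: 5
F: 4
E: 3
D: 2
B: 1
A: 0
Sum: 10 + 9 + 8 + 7 + 6 + 5 + 4 + 3 + 2 + 1 + 0 = 55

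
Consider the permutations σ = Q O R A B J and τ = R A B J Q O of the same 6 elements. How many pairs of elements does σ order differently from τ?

Assign each item its position (1..6) in the first ordering, then rewrite the second ordering as that position sequence:
positions: Q→1, O→2, R→3, A→4, B→5, J→6
second ordering as positions: [3, 4, 5, 6, 1, 2]
Discordant pairs = inversions in this position sequence.
3: 1, 2 → 2
4: 1, 2 → 2
5: 1, 2 → 2
6: 1, 2 → 2
1: 0
2: 0
Total: 2 + 2 + 2 + 2 + 0 + 0 = 8

8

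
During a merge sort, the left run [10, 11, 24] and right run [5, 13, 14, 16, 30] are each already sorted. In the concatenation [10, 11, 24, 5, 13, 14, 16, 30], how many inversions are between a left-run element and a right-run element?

6 split inversions

For each element r of the right run, count left-run elements greater than r:
r = 5: 10, 11, 24 → 3
r = 13: 24 → 1
r = 14: 24 → 1
r = 16: 24 → 1
r = 30: none → 0
Cross-inversions: 3 + 1 + 1 + 1 + 0 = 6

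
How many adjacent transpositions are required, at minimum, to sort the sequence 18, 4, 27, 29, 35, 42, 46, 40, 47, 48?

3

The minimum number of adjacent swaps to sort an array equals its inversion count, since every such swap removes exactly one inversion.
Count inversions — for each element, later elements that are smaller:
18: 4 → 1
4: none → 0
27: none → 0
29: none → 0
35: none → 0
42: 40 → 1
46: 40 → 1
40: none → 0
47: none → 0
48: none → 0
Total inversions: 1 + 0 + 0 + 0 + 0 + 1 + 1 + 0 + 0 + 0 = 3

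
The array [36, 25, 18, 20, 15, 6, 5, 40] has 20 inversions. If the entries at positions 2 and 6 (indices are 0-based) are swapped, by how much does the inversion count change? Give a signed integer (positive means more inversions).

Positions 2 and 6 hold 18 and 5; after swapping, the array is [36, 25, 5, 20, 15, 6, 18, 40].
Sweep left to right; for each value list the smaller values that follow it:
36 → 25, 5, 20, 15, 6, 18 → 6
25 → 5, 20, 15, 6, 18 → 5
5 → none → 0
20 → 15, 6, 18 → 3
15 → 6 → 1
6 → none → 0
18 → none → 0
40 → none → 0
Sum: 6 + 5 + 0 + 3 + 1 + 0 + 0 + 0 = 15
Change: 15 − 20 = -5

-5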